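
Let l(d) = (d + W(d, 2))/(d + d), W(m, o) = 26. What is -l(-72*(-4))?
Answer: -157/288 ≈ -0.54514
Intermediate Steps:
l(d) = (26 + d)/(2*d) (l(d) = (d + 26)/(d + d) = (26 + d)/((2*d)) = (26 + d)*(1/(2*d)) = (26 + d)/(2*d))
-l(-72*(-4)) = -(26 - 72*(-4))/(2*((-72*(-4)))) = -(26 + 288)/(2*288) = -314/(2*288) = -1*157/288 = -157/288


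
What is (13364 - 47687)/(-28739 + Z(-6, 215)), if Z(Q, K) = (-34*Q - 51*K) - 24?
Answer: 34323/39524 ≈ 0.86841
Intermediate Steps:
Z(Q, K) = -24 - 51*K - 34*Q (Z(Q, K) = (-51*K - 34*Q) - 24 = -24 - 51*K - 34*Q)
(13364 - 47687)/(-28739 + Z(-6, 215)) = (13364 - 47687)/(-28739 + (-24 - 51*215 - 34*(-6))) = -34323/(-28739 + (-24 - 10965 + 204)) = -34323/(-28739 - 10785) = -34323/(-39524) = -34323*(-1/39524) = 34323/39524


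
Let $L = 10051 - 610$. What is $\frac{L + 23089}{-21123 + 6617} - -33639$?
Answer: $\frac{243967402}{7253} \approx 33637.0$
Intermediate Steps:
$L = 9441$ ($L = 10051 - 610 = 9441$)
$\frac{L + 23089}{-21123 + 6617} - -33639 = \frac{9441 + 23089}{-21123 + 6617} - -33639 = \frac{32530}{-14506} + 33639 = 32530 \left(- \frac{1}{14506}\right) + 33639 = - \frac{16265}{7253} + 33639 = \frac{243967402}{7253}$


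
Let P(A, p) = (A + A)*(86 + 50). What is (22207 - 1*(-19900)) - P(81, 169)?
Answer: 20075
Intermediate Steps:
P(A, p) = 272*A (P(A, p) = (2*A)*136 = 272*A)
(22207 - 1*(-19900)) - P(81, 169) = (22207 - 1*(-19900)) - 272*81 = (22207 + 19900) - 1*22032 = 42107 - 22032 = 20075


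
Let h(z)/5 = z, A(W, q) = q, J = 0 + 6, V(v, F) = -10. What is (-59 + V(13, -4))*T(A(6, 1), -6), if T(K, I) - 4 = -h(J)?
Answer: 1794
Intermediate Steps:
J = 6
h(z) = 5*z
T(K, I) = -26 (T(K, I) = 4 - 5*6 = 4 - 1*30 = 4 - 30 = -26)
(-59 + V(13, -4))*T(A(6, 1), -6) = (-59 - 10)*(-26) = -69*(-26) = 1794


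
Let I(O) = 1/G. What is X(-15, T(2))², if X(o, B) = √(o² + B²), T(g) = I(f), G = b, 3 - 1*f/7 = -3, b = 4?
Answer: 3601/16 ≈ 225.06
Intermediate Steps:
f = 42 (f = 21 - 7*(-3) = 21 + 21 = 42)
G = 4
I(O) = ¼ (I(O) = 1/4 = ¼)
T(g) = ¼
X(o, B) = √(B² + o²)
X(-15, T(2))² = (√((¼)² + (-15)²))² = (√(1/16 + 225))² = (√(3601/16))² = (√3601/4)² = 3601/16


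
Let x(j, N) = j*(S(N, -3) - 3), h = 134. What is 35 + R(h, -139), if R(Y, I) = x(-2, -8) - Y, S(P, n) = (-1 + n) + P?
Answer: -69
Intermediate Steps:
S(P, n) = -1 + P + n
x(j, N) = j*(-7 + N) (x(j, N) = j*((-1 + N - 3) - 3) = j*((-4 + N) - 3) = j*(-7 + N))
R(Y, I) = 30 - Y (R(Y, I) = -2*(-7 - 8) - Y = -2*(-15) - Y = 30 - Y)
35 + R(h, -139) = 35 + (30 - 1*134) = 35 + (30 - 134) = 35 - 104 = -69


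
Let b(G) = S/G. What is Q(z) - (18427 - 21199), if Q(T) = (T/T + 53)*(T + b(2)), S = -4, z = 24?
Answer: 3960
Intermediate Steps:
b(G) = -4/G
Q(T) = -108 + 54*T (Q(T) = (T/T + 53)*(T - 4/2) = (1 + 53)*(T - 4*½) = 54*(T - 2) = 54*(-2 + T) = -108 + 54*T)
Q(z) - (18427 - 21199) = (-108 + 54*24) - (18427 - 21199) = (-108 + 1296) - 1*(-2772) = 1188 + 2772 = 3960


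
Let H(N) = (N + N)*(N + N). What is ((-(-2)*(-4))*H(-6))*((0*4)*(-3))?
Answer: 0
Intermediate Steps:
H(N) = 4*N² (H(N) = (2*N)*(2*N) = 4*N²)
((-(-2)*(-4))*H(-6))*((0*4)*(-3)) = ((-(-2)*(-4))*(4*(-6)²))*((0*4)*(-3)) = ((-1*8)*(4*36))*(0*(-3)) = -8*144*0 = -1152*0 = 0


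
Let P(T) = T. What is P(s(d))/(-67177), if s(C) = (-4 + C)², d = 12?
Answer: -64/67177 ≈ -0.00095271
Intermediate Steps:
P(s(d))/(-67177) = (-4 + 12)²/(-67177) = 8²*(-1/67177) = 64*(-1/67177) = -64/67177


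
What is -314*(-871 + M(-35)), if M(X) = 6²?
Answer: 262190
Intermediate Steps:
M(X) = 36
-314*(-871 + M(-35)) = -314*(-871 + 36) = -314*(-835) = 262190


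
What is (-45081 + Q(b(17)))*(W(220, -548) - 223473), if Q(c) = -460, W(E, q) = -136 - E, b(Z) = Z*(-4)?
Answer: 10193396489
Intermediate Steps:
b(Z) = -4*Z
(-45081 + Q(b(17)))*(W(220, -548) - 223473) = (-45081 - 460)*((-136 - 1*220) - 223473) = -45541*((-136 - 220) - 223473) = -45541*(-356 - 223473) = -45541*(-223829) = 10193396489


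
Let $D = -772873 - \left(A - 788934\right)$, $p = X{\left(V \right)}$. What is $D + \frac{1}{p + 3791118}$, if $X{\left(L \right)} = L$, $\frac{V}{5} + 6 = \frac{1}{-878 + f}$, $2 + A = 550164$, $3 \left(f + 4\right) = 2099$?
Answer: $- \frac{1107578660850674}{2073725121} \approx -5.341 \cdot 10^{5}$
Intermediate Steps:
$f = \frac{2087}{3}$ ($f = -4 + \frac{1}{3} \cdot 2099 = -4 + \frac{2099}{3} = \frac{2087}{3} \approx 695.67$)
$A = 550162$ ($A = -2 + 550164 = 550162$)
$V = - \frac{16425}{547}$ ($V = -30 + \frac{5}{-878 + \frac{2087}{3}} = -30 + \frac{5}{- \frac{547}{3}} = -30 + 5 \left(- \frac{3}{547}\right) = -30 - \frac{15}{547} = - \frac{16425}{547} \approx -30.027$)
$p = - \frac{16425}{547} \approx -30.027$
$D = -534101$ ($D = -772873 - \left(550162 - 788934\right) = -772873 - -238772 = -772873 + 238772 = -534101$)
$D + \frac{1}{p + 3791118} = -534101 + \frac{1}{- \frac{16425}{547} + 3791118} = -534101 + \frac{1}{\frac{2073725121}{547}} = -534101 + \frac{547}{2073725121} = - \frac{1107578660850674}{2073725121}$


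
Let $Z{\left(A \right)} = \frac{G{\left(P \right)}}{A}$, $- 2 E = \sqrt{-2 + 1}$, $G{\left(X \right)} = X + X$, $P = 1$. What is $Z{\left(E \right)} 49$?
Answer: $196 i \approx 196.0 i$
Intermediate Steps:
$G{\left(X \right)} = 2 X$
$E = - \frac{i}{2}$ ($E = - \frac{\sqrt{-2 + 1}}{2} = - \frac{\sqrt{-1}}{2} = - \frac{i}{2} \approx - 0.5 i$)
$Z{\left(A \right)} = \frac{2}{A}$ ($Z{\left(A \right)} = \frac{2 \cdot 1}{A} = \frac{2}{A}$)
$Z{\left(E \right)} 49 = \frac{2}{\left(- \frac{1}{2}\right) i} 49 = 2 \cdot 2 i 49 = 4 i 49 = 196 i$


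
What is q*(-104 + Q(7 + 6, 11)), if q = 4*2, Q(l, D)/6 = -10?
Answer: -1312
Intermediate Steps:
Q(l, D) = -60 (Q(l, D) = 6*(-10) = -60)
q = 8
q*(-104 + Q(7 + 6, 11)) = 8*(-104 - 60) = 8*(-164) = -1312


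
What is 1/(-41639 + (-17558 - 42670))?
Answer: -1/101867 ≈ -9.8167e-6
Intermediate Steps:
1/(-41639 + (-17558 - 42670)) = 1/(-41639 - 60228) = 1/(-101867) = -1/101867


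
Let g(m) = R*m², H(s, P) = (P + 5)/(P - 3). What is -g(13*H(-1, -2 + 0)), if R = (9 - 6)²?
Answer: -13689/25 ≈ -547.56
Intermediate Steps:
H(s, P) = (5 + P)/(-3 + P)
R = 9 (R = 3² = 9)
g(m) = 9*m²
-g(13*H(-1, -2 + 0)) = -9*(13*((5 + (-2 + 0))/(-3 + (-2 + 0))))² = -9*(13*((5 - 2)/(-3 - 2)))² = -9*(13*(3/(-5)))² = -9*(13*(-⅕*3))² = -9*(13*(-⅗))² = -9*(-39/5)² = -9*1521/25 = -1*13689/25 = -13689/25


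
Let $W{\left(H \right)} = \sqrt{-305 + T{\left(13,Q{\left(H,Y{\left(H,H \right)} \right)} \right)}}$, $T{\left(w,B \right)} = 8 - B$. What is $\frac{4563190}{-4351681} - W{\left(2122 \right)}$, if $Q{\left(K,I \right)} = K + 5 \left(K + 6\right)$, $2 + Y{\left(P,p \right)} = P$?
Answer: $- \frac{4563190}{4351681} - 3 i \sqrt{1451} \approx -1.0486 - 114.28 i$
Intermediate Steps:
$Y{\left(P,p \right)} = -2 + P$
$Q{\left(K,I \right)} = 30 + 6 K$ ($Q{\left(K,I \right)} = K + 5 \left(6 + K\right) = K + \left(30 + 5 K\right) = 30 + 6 K$)
$W{\left(H \right)} = \sqrt{-327 - 6 H}$ ($W{\left(H \right)} = \sqrt{-305 - \left(22 + 6 H\right)} = \sqrt{-327 - 6 H}$)
$\frac{4563190}{-4351681} - W{\left(2122 \right)} = \frac{4563190}{-4351681} - \sqrt{-327 - 12732} = 4563190 \left(- \frac{1}{4351681}\right) - \sqrt{-327 - 12732} = - \frac{4563190}{4351681} - \sqrt{-13059} = - \frac{4563190}{4351681} - 3 i \sqrt{1451}$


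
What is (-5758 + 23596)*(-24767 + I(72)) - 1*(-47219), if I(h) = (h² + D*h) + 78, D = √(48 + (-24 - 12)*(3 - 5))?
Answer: -347882971 + 2568672*√30 ≈ -3.3381e+8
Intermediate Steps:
D = 2*√30 (D = √(48 - 36*(-2)) = √(48 + 72) = √120 = 2*√30 ≈ 10.954)
I(h) = 78 + h² + 2*h*√30 (I(h) = (h² + (2*√30)*h) + 78 = (h² + 2*h*√30) + 78 = 78 + h² + 2*h*√30)
(-5758 + 23596)*(-24767 + I(72)) - 1*(-47219) = (-5758 + 23596)*(-24767 + (78 + 72² + 2*72*√30)) - 1*(-47219) = 17838*(-24767 + (78 + 5184 + 144*√30)) + 47219 = 17838*(-24767 + (5262 + 144*√30)) + 47219 = 17838*(-19505 + 144*√30) + 47219 = (-347930190 + 2568672*√30) + 47219 = -347882971 + 2568672*√30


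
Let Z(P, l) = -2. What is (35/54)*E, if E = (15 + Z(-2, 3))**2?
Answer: 5915/54 ≈ 109.54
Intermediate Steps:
E = 169 (E = (15 - 2)**2 = 13**2 = 169)
(35/54)*E = (35/54)*169 = 5915/54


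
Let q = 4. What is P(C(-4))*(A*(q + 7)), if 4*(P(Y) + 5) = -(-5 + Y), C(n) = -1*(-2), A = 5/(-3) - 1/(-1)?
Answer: 187/6 ≈ 31.167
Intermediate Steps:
A = -⅔ (A = 5*(-⅓) - 1*(-1) = -5/3 + 1 = -⅔ ≈ -0.66667)
C(n) = 2
P(Y) = -15/4 - Y/4 (P(Y) = -5 + (-(-5 + Y))/4 = -5 + (5 - Y)/4 = -5 + (5/4 - Y/4) = -15/4 - Y/4)
P(C(-4))*(A*(q + 7)) = (-15/4 - ¼*2)*(-2*(4 + 7)/3) = (-15/4 - ½)*(-⅔*11) = -17/4*(-22/3) = 187/6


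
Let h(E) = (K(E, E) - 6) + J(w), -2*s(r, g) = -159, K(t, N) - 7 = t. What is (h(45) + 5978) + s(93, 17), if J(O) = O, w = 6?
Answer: 12219/2 ≈ 6109.5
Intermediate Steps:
K(t, N) = 7 + t
s(r, g) = 159/2 (s(r, g) = -½*(-159) = 159/2)
h(E) = 7 + E (h(E) = ((7 + E) - 6) + 6 = (1 + E) + 6 = 7 + E)
(h(45) + 5978) + s(93, 17) = ((7 + 45) + 5978) + 159/2 = (52 + 5978) + 159/2 = 6030 + 159/2 = 12219/2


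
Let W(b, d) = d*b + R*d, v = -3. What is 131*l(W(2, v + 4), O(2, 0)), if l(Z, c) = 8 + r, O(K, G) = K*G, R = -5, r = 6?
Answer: 1834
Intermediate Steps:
O(K, G) = G*K
W(b, d) = -5*d + b*d (W(b, d) = d*b - 5*d = b*d - 5*d = -5*d + b*d)
l(Z, c) = 14 (l(Z, c) = 8 + 6 = 14)
131*l(W(2, v + 4), O(2, 0)) = 131*14 = 1834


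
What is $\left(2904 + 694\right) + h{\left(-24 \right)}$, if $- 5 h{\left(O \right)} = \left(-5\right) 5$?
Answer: $3603$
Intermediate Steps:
$h{\left(O \right)} = 5$ ($h{\left(O \right)} = - \frac{\left(-5\right) 5}{5} = \left(- \frac{1}{5}\right) \left(-25\right) = 5$)
$\left(2904 + 694\right) + h{\left(-24 \right)} = \left(2904 + 694\right) + 5 = 3598 + 5 = 3603$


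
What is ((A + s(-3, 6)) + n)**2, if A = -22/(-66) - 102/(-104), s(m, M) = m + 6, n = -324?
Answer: 2487116641/24336 ≈ 1.0220e+5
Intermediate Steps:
s(m, M) = 6 + m
A = 205/156 (A = -22*(-1/66) - 102*(-1/104) = 1/3 + 51/52 = 205/156 ≈ 1.3141)
((A + s(-3, 6)) + n)**2 = ((205/156 + (6 - 3)) - 324)**2 = ((205/156 + 3) - 324)**2 = (673/156 - 324)**2 = (-49871/156)**2 = 2487116641/24336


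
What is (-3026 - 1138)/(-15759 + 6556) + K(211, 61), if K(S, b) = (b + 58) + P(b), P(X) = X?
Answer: 1660704/9203 ≈ 180.45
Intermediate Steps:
K(S, b) = 58 + 2*b (K(S, b) = (b + 58) + b = (58 + b) + b = 58 + 2*b)
(-3026 - 1138)/(-15759 + 6556) + K(211, 61) = (-3026 - 1138)/(-15759 + 6556) + (58 + 2*61) = -4164/(-9203) + (58 + 122) = -4164*(-1/9203) + 180 = 4164/9203 + 180 = 1660704/9203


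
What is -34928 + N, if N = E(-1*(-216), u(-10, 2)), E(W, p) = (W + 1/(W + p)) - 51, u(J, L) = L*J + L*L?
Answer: -6952599/200 ≈ -34763.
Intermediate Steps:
u(J, L) = L² + J*L (u(J, L) = J*L + L² = L² + J*L)
E(W, p) = -51 + W + 1/(W + p)
N = 33001/200 (N = (1 + (-1*(-216))² - (-51)*(-216) - 102*(-10 + 2) + (-1*(-216))*(2*(-10 + 2)))/(-1*(-216) + 2*(-10 + 2)) = (1 + 216² - 51*216 - 102*(-8) + 216*(2*(-8)))/(216 + 2*(-8)) = (1 + 46656 - 11016 - 51*(-16) + 216*(-16))/(216 - 16) = (1 + 46656 - 11016 + 816 - 3456)/200 = (1/200)*33001 = 33001/200 ≈ 165.00)
-34928 + N = -34928 + 33001/200 = -6952599/200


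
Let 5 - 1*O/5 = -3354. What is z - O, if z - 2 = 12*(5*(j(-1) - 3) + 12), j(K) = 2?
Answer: -16709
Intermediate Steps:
O = 16795 (O = 25 - 5*(-3354) = 25 + 16770 = 16795)
z = 86 (z = 2 + 12*(5*(2 - 3) + 12) = 2 + 12*(5*(-1) + 12) = 2 + 12*(-5 + 12) = 2 + 12*7 = 2 + 84 = 86)
z - O = 86 - 1*16795 = 86 - 16795 = -16709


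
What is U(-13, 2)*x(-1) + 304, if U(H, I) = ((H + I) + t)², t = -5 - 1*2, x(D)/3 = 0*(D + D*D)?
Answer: 304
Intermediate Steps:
x(D) = 0 (x(D) = 3*(0*(D + D*D)) = 3*(0*(D + D²)) = 3*0 = 0)
t = -7 (t = -5 - 2 = -7)
U(H, I) = (-7 + H + I)² (U(H, I) = ((H + I) - 7)² = (-7 + H + I)²)
U(-13, 2)*x(-1) + 304 = (-7 - 13 + 2)²*0 + 304 = (-18)²*0 + 304 = 324*0 + 304 = 0 + 304 = 304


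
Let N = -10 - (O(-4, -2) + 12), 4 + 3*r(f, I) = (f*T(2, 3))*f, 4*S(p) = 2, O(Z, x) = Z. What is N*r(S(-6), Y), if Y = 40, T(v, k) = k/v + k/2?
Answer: 39/2 ≈ 19.500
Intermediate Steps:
T(v, k) = k/2 + k/v (T(v, k) = k/v + k*(½) = k/v + k/2 = k/2 + k/v)
S(p) = ½ (S(p) = (¼)*2 = ½)
r(f, I) = -4/3 + f² (r(f, I) = -4/3 + ((f*((½)*3 + 3/2))*f)/3 = -4/3 + ((f*(3/2 + 3*(½)))*f)/3 = -4/3 + ((f*(3/2 + 3/2))*f)/3 = -4/3 + ((f*3)*f)/3 = -4/3 + ((3*f)*f)/3 = -4/3 + (3*f²)/3 = -4/3 + f²)
N = -18 (N = -10 - (-4 + 12) = -10 - 1*8 = -10 - 8 = -18)
N*r(S(-6), Y) = -18*(-4/3 + (½)²) = -18*(-4/3 + ¼) = -18*(-13/12) = 39/2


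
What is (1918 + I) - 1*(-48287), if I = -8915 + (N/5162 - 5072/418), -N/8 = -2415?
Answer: 22268496934/539429 ≈ 41282.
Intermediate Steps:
N = 19320 (N = -8*(-2415) = 19320)
I = -4813536011/539429 (I = -8915 + (19320/5162 - 5072/418) = -8915 + (19320*(1/5162) - 5072*1/418) = -8915 + (9660/2581 - 2536/209) = -8915 - 4526476/539429 = -4813536011/539429 ≈ -8923.4)
(1918 + I) - 1*(-48287) = (1918 - 4813536011/539429) - 1*(-48287) = -3778911189/539429 + 48287 = 22268496934/539429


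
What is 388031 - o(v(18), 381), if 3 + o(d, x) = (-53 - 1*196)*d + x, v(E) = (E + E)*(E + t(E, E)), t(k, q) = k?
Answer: 710357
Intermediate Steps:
v(E) = 4*E**2 (v(E) = (E + E)*(E + E) = (2*E)*(2*E) = 4*E**2)
o(d, x) = -3 + x - 249*d (o(d, x) = -3 + ((-53 - 1*196)*d + x) = -3 + ((-53 - 196)*d + x) = -3 + (-249*d + x) = -3 + (x - 249*d) = -3 + x - 249*d)
388031 - o(v(18), 381) = 388031 - (-3 + 381 - 996*18**2) = 388031 - (-3 + 381 - 996*324) = 388031 - (-3 + 381 - 249*1296) = 388031 - (-3 + 381 - 322704) = 388031 - 1*(-322326) = 388031 + 322326 = 710357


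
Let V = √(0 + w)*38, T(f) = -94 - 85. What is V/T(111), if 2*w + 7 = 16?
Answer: -57*√2/179 ≈ -0.45034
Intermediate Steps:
w = 9/2 (w = -7/2 + (½)*16 = -7/2 + 8 = 9/2 ≈ 4.5000)
T(f) = -179
V = 57*√2 (V = √(0 + 9/2)*38 = √(9/2)*38 = (3*√2/2)*38 = 57*√2 ≈ 80.610)
V/T(111) = (57*√2)/(-179) = (57*√2)*(-1/179) = -57*√2/179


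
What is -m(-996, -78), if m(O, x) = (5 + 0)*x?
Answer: 390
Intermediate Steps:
m(O, x) = 5*x
-m(-996, -78) = -5*(-78) = -1*(-390) = 390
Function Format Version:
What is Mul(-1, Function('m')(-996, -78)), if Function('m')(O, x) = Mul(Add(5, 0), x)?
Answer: 390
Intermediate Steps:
Function('m')(O, x) = Mul(5, x)
Mul(-1, Function('m')(-996, -78)) = Mul(-1, Mul(5, -78)) = Mul(-1, -390) = 390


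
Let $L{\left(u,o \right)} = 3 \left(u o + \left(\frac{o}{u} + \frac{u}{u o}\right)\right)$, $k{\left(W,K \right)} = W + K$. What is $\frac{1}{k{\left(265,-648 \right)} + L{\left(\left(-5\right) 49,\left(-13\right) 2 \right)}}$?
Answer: $\frac{6370}{119292283} \approx 5.3398 \cdot 10^{-5}$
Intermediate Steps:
$k{\left(W,K \right)} = K + W$
$L{\left(u,o \right)} = \frac{3}{o} + 3 o u + \frac{3 o}{u}$ ($L{\left(u,o \right)} = 3 \left(o u + \left(\frac{o}{u} + \frac{u}{o u}\right)\right) = 3 \left(o u + \left(\frac{o}{u} + u \frac{1}{o u}\right)\right) = 3 \left(o u + \left(\frac{o}{u} + \frac{1}{o}\right)\right) = 3 \left(o u + \left(\frac{1}{o} + \frac{o}{u}\right)\right) = 3 \left(\frac{1}{o} + o u + \frac{o}{u}\right) = \frac{3}{o} + 3 o u + \frac{3 o}{u}$)
$\frac{1}{k{\left(265,-648 \right)} + L{\left(\left(-5\right) 49,\left(-13\right) 2 \right)}} = \frac{1}{\left(-648 + 265\right) + \left(\frac{3}{\left(-13\right) 2} + 3 \left(\left(-13\right) 2\right) \left(\left(-5\right) 49\right) + \frac{3 \left(\left(-13\right) 2\right)}{\left(-5\right) 49}\right)} = \frac{1}{-383 + \left(\frac{3}{-26} + 3 \left(-26\right) \left(-245\right) + 3 \left(-26\right) \frac{1}{-245}\right)} = \frac{1}{-383 + \left(3 \left(- \frac{1}{26}\right) + 19110 + 3 \left(-26\right) \left(- \frac{1}{245}\right)\right)} = \frac{1}{-383 + \left(- \frac{3}{26} + 19110 + \frac{78}{245}\right)} = \frac{1}{-383 + \frac{121731993}{6370}} = \frac{1}{\frac{119292283}{6370}} = \frac{6370}{119292283}$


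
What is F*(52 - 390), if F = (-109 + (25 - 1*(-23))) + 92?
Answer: -10478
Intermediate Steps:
F = 31 (F = (-109 + (25 + 23)) + 92 = (-109 + 48) + 92 = -61 + 92 = 31)
F*(52 - 390) = 31*(52 - 390) = 31*(-338) = -10478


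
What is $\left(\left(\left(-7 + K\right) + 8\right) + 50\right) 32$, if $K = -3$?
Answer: $1536$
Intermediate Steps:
$\left(\left(\left(-7 + K\right) + 8\right) + 50\right) 32 = \left(\left(\left(-7 - 3\right) + 8\right) + 50\right) 32 = \left(\left(-10 + 8\right) + 50\right) 32 = \left(-2 + 50\right) 32 = 48 \cdot 32 = 1536$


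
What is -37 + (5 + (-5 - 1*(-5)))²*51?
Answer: 1238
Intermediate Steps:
-37 + (5 + (-5 - 1*(-5)))²*51 = -37 + (5 + (-5 + 5))²*51 = -37 + (5 + 0)²*51 = -37 + 5²*51 = -37 + 25*51 = -37 + 1275 = 1238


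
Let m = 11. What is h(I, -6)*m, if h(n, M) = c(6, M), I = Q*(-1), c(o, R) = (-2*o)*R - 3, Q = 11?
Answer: 759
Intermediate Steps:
c(o, R) = -3 - 2*R*o (c(o, R) = -2*R*o - 3 = -3 - 2*R*o)
I = -11 (I = 11*(-1) = -11)
h(n, M) = -3 - 12*M (h(n, M) = -3 - 2*M*6 = -3 - 12*M)
h(I, -6)*m = (-3 - 12*(-6))*11 = (-3 + 72)*11 = 69*11 = 759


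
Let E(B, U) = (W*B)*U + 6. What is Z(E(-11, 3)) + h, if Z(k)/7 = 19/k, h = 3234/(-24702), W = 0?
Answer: 544327/24702 ≈ 22.036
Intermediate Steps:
E(B, U) = 6 (E(B, U) = (0*B)*U + 6 = 0*U + 6 = 0 + 6 = 6)
h = -539/4117 (h = 3234*(-1/24702) = -539/4117 ≈ -0.13092)
Z(k) = 133/k (Z(k) = 7*(19/k) = 133/k)
Z(E(-11, 3)) + h = 133/6 - 539/4117 = 544327/24702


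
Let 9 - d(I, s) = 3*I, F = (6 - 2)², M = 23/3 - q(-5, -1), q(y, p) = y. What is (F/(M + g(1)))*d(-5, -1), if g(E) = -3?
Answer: 1152/29 ≈ 39.724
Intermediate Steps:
M = 38/3 (M = 23/3 - 1*(-5) = 23*(⅓) + 5 = 23/3 + 5 = 38/3 ≈ 12.667)
F = 16 (F = 4² = 16)
d(I, s) = 9 - 3*I
(F/(M + g(1)))*d(-5, -1) = (16/(38/3 - 3))*(9 - 3*(-5)) = (16/(29/3))*(9 + 15) = (16*(3/29))*24 = (48/29)*24 = 1152/29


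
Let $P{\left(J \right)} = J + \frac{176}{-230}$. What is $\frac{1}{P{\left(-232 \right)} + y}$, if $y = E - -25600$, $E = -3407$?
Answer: $\frac{115}{2525427} \approx 4.5537 \cdot 10^{-5}$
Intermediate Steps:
$P{\left(J \right)} = - \frac{88}{115} + J$ ($P{\left(J \right)} = J + 176 \left(- \frac{1}{230}\right) = J - \frac{88}{115} = - \frac{88}{115} + J$)
$y = 22193$ ($y = -3407 - -25600 = -3407 + 25600 = 22193$)
$\frac{1}{P{\left(-232 \right)} + y} = \frac{1}{\left(- \frac{88}{115} - 232\right) + 22193} = \frac{1}{- \frac{26768}{115} + 22193} = \frac{1}{\frac{2525427}{115}} = \frac{115}{2525427}$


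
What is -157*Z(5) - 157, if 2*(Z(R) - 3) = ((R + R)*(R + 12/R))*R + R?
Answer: -60131/2 ≈ -30066.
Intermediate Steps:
Z(R) = 3 + R/2 + R²*(R + 12/R) (Z(R) = 3 + (((R + R)*(R + 12/R))*R + R)/2 = 3 + (((2*R)*(R + 12/R))*R + R)/2 = 3 + ((2*R*(R + 12/R))*R + R)/2 = 3 + (2*R²*(R + 12/R) + R)/2 = 3 + (R + 2*R²*(R + 12/R))/2 = 3 + (R/2 + R²*(R + 12/R)) = 3 + R/2 + R²*(R + 12/R))
-157*Z(5) - 157 = -157*(3 + 5³ + (25/2)*5) - 157 = -157*(3 + 125 + 125/2) - 157 = -157*381/2 - 157 = -59817/2 - 157 = -60131/2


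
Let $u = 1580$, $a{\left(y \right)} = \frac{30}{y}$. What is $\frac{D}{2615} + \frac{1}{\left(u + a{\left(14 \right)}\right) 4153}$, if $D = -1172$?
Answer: $- \frac{10781101279}{24055110425} \approx -0.44818$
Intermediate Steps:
$\frac{D}{2615} + \frac{1}{\left(u + a{\left(14 \right)}\right) 4153} = - \frac{1172}{2615} + \frac{1}{\left(1580 + \frac{30}{14}\right) 4153} = \left(-1172\right) \frac{1}{2615} + \frac{1}{1580 + 30 \cdot \frac{1}{14}} \cdot \frac{1}{4153} = - \frac{1172}{2615} + \frac{1}{1580 + \frac{15}{7}} \cdot \frac{1}{4153} = - \frac{1172}{2615} + \frac{1}{\frac{11075}{7}} \cdot \frac{1}{4153} = - \frac{1172}{2615} + \frac{7}{11075} \cdot \frac{1}{4153} = - \frac{1172}{2615} + \frac{7}{45994475} = - \frac{10781101279}{24055110425}$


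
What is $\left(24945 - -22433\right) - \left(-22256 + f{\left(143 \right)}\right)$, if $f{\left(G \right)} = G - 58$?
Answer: $69549$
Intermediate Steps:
$f{\left(G \right)} = -58 + G$
$\left(24945 - -22433\right) - \left(-22256 + f{\left(143 \right)}\right) = \left(24945 - -22433\right) - \left(-22256 + \left(-58 + 143\right)\right) = \left(24945 + 22433\right) - \left(-22256 + 85\right) = 47378 - -22171 = 47378 + 22171 = 69549$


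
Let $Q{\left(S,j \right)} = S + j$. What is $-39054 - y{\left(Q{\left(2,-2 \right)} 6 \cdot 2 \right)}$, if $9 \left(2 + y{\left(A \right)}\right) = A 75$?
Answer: $-39052$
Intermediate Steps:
$y{\left(A \right)} = -2 + \frac{25 A}{3}$ ($y{\left(A \right)} = -2 + \frac{A 75}{9} = -2 + \frac{75 A}{9} = -2 + \frac{25 A}{3}$)
$-39054 - y{\left(Q{\left(2,-2 \right)} 6 \cdot 2 \right)} = -39054 - \left(-2 + \frac{25 \left(2 - 2\right) 6 \cdot 2}{3}\right) = -39054 - \left(-2 + \frac{25 \cdot 0 \cdot 6 \cdot 2}{3}\right) = -39054 - \left(-2 + \frac{25 \cdot 0 \cdot 2}{3}\right) = -39054 - \left(-2 + \frac{25}{3} \cdot 0\right) = -39054 - \left(-2 + 0\right) = -39054 - -2 = -39054 + 2 = -39052$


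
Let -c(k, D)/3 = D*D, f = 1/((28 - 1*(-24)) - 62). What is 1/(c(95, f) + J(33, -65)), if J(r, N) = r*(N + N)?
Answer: -100/429003 ≈ -0.00023310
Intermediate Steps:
J(r, N) = 2*N*r (J(r, N) = r*(2*N) = 2*N*r)
f = -⅒ (f = 1/((28 + 24) - 62) = 1/(52 - 62) = 1/(-10) = -⅒ ≈ -0.10000)
c(k, D) = -3*D² (c(k, D) = -3*D*D = -3*D²)
1/(c(95, f) + J(33, -65)) = 1/(-3*(-⅒)² + 2*(-65)*33) = 1/(-3*1/100 - 4290) = 1/(-3/100 - 4290) = 1/(-429003/100) = -100/429003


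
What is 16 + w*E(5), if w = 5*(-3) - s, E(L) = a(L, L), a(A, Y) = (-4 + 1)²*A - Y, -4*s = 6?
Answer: -524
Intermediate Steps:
s = -3/2 (s = -¼*6 = -3/2 ≈ -1.5000)
a(A, Y) = -Y + 9*A (a(A, Y) = (-3)²*A - Y = 9*A - Y = -Y + 9*A)
E(L) = 8*L (E(L) = -L + 9*L = 8*L)
w = -27/2 (w = 5*(-3) - 1*(-3/2) = -15 + 3/2 = -27/2 ≈ -13.500)
16 + w*E(5) = 16 - 108*5 = 16 - 27/2*40 = 16 - 540 = -524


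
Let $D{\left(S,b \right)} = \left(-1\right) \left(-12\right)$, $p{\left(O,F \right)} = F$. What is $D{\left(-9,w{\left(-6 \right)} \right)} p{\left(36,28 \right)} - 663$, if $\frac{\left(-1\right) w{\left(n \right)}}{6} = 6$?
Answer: $-327$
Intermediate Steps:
$w{\left(n \right)} = -36$ ($w{\left(n \right)} = \left(-6\right) 6 = -36$)
$D{\left(S,b \right)} = 12$
$D{\left(-9,w{\left(-6 \right)} \right)} p{\left(36,28 \right)} - 663 = 12 \cdot 28 - 663 = 336 - 663 = -327$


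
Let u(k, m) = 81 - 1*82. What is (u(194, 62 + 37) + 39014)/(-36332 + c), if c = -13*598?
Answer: -39013/44106 ≈ -0.88453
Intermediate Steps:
u(k, m) = -1 (u(k, m) = 81 - 82 = -1)
c = -7774
(u(194, 62 + 37) + 39014)/(-36332 + c) = (-1 + 39014)/(-36332 - 7774) = 39013/(-44106) = 39013*(-1/44106) = -39013/44106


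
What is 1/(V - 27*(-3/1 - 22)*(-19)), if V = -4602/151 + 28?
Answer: -151/1936949 ≈ -7.7958e-5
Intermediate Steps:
V = -374/151 (V = -4602/151 + 28 = -374/151 ≈ -2.4768)
1/(V - 27*(-3/1 - 22)*(-19)) = 1/(-374/151 - 27*(-3/1 - 22)*(-19)) = 1/(-374/151 - 27*(-3*1 - 22)*(-19)) = 1/(-374/151 - 27*(-3 - 22)*(-19)) = 1/(-374/151 - 27*(-25)*(-19)) = 1/(-374/151 + 675*(-19)) = 1/(-374/151 - 12825) = 1/(-1936949/151) = -151/1936949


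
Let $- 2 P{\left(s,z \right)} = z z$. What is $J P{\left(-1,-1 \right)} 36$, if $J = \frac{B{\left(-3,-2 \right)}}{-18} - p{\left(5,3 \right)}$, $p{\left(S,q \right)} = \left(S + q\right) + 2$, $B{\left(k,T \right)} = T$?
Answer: $178$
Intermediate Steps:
$P{\left(s,z \right)} = - \frac{z^{2}}{2}$ ($P{\left(s,z \right)} = - \frac{z z}{2} = - \frac{z^{2}}{2}$)
$p{\left(S,q \right)} = 2 + S + q$
$J = - \frac{89}{9}$ ($J = - \frac{2}{-18} - \left(2 + 5 + 3\right) = \left(-2\right) \left(- \frac{1}{18}\right) - 10 = \frac{1}{9} - 10 = - \frac{89}{9} \approx -9.8889$)
$J P{\left(-1,-1 \right)} 36 = - \frac{89 \left(- \frac{\left(-1\right)^{2}}{2}\right)}{9} \cdot 36 = - \frac{89 \left(\left(- \frac{1}{2}\right) 1\right)}{9} \cdot 36 = \left(- \frac{89}{9}\right) \left(- \frac{1}{2}\right) 36 = \frac{89}{18} \cdot 36 = 178$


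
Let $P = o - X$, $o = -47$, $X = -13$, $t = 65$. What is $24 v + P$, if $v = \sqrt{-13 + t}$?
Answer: $-34 + 48 \sqrt{13} \approx 139.07$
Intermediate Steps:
$v = 2 \sqrt{13}$ ($v = \sqrt{-13 + 65} = \sqrt{52} = 2 \sqrt{13} \approx 7.2111$)
$P = -34$ ($P = -47 - -13 = -47 + 13 = -34$)
$24 v + P = 24 \cdot 2 \sqrt{13} - 34 = 48 \sqrt{13} - 34 = -34 + 48 \sqrt{13}$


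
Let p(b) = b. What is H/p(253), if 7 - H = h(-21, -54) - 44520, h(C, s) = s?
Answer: 44581/253 ≈ 176.21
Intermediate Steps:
H = 44581 (H = 7 - (-54 - 44520) = 7 - 1*(-44574) = 7 + 44574 = 44581)
H/p(253) = 44581/253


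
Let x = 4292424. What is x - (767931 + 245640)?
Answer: 3278853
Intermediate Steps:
x - (767931 + 245640) = 4292424 - (767931 + 245640) = 4292424 - 1*1013571 = 4292424 - 1013571 = 3278853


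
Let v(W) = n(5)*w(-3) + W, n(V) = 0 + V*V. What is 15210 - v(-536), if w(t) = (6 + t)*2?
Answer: 15596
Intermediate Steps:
n(V) = V**2 (n(V) = 0 + V**2 = V**2)
w(t) = 12 + 2*t
v(W) = 150 + W (v(W) = 5**2*(12 + 2*(-3)) + W = 25*(12 - 6) + W = 25*6 + W = 150 + W)
15210 - v(-536) = 15210 - (150 - 536) = 15210 - 1*(-386) = 15210 + 386 = 15596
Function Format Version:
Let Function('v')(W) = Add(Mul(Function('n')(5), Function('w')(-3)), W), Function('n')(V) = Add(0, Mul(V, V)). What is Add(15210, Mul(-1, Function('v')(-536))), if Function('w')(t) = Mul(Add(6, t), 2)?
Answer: 15596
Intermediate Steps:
Function('n')(V) = Pow(V, 2) (Function('n')(V) = Add(0, Pow(V, 2)) = Pow(V, 2))
Function('w')(t) = Add(12, Mul(2, t))
Function('v')(W) = Add(150, W) (Function('v')(W) = Add(Mul(Pow(5, 2), Add(12, Mul(2, -3))), W) = Add(Mul(25, Add(12, -6)), W) = Add(Mul(25, 6), W) = Add(150, W))
Add(15210, Mul(-1, Function('v')(-536))) = Add(15210, Mul(-1, Add(150, -536))) = Add(15210, Mul(-1, -386)) = Add(15210, 386) = 15596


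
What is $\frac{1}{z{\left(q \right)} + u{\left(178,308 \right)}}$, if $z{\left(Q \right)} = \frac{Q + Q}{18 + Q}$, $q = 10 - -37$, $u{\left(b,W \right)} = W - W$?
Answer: $\frac{65}{94} \approx 0.69149$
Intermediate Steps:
$u{\left(b,W \right)} = 0$
$q = 47$ ($q = 10 + 37 = 47$)
$z{\left(Q \right)} = \frac{2 Q}{18 + Q}$
$\frac{1}{z{\left(q \right)} + u{\left(178,308 \right)}} = \frac{1}{2 \cdot 47 \frac{1}{18 + 47} + 0} = \frac{1}{2 \cdot 47 \cdot \frac{1}{65} + 0} = \frac{1}{\frac{94}{65} + 0} = \frac{1}{\frac{94}{65}} = \frac{65}{94}$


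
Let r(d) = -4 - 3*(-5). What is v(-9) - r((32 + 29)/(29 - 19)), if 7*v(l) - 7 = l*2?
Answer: -88/7 ≈ -12.571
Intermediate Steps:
v(l) = 1 + 2*l/7 (v(l) = 1 + (l*2)/7 = 1 + (2*l)/7 = 1 + 2*l/7)
r(d) = 11 (r(d) = -4 + 15 = 11)
v(-9) - r((32 + 29)/(29 - 19)) = (1 + (2/7)*(-9)) - 1*11 = (1 - 18/7) - 11 = -11/7 - 11 = -88/7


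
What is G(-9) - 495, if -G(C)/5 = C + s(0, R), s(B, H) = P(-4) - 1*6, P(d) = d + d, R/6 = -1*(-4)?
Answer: -380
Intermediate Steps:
R = 24 (R = 6*(-1*(-4)) = 6*4 = 24)
P(d) = 2*d
s(B, H) = -14 (s(B, H) = 2*(-4) - 1*6 = -8 - 6 = -14)
G(C) = 70 - 5*C (G(C) = -5*(C - 14) = -5*(-14 + C) = 70 - 5*C)
G(-9) - 495 = (70 - 5*(-9)) - 495 = (70 + 45) - 495 = 115 - 495 = -380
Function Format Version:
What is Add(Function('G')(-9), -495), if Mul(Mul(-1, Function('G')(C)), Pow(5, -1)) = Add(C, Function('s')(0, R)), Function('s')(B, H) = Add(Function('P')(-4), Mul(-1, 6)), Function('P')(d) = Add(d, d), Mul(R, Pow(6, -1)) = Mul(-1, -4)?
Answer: -380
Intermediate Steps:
R = 24 (R = Mul(6, Mul(-1, -4)) = Mul(6, 4) = 24)
Function('P')(d) = Mul(2, d)
Function('s')(B, H) = -14 (Function('s')(B, H) = Add(Mul(2, -4), Mul(-1, 6)) = Add(-8, -6) = -14)
Function('G')(C) = Add(70, Mul(-5, C)) (Function('G')(C) = Mul(-5, Add(C, -14)) = Mul(-5, Add(-14, C)) = Add(70, Mul(-5, C)))
Add(Function('G')(-9), -495) = Add(Add(70, Mul(-5, -9)), -495) = Add(Add(70, 45), -495) = Add(115, -495) = -380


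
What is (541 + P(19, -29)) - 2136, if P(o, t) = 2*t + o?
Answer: -1634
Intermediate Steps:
P(o, t) = o + 2*t
(541 + P(19, -29)) - 2136 = (541 + (19 + 2*(-29))) - 2136 = (541 + (19 - 58)) - 2136 = (541 - 39) - 2136 = 502 - 2136 = -1634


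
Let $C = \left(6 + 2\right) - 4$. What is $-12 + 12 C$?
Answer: $36$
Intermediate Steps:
$C = 4$ ($C = 8 - 4 = 4$)
$-12 + 12 C = -12 + 12 \cdot 4 = -12 + 48 = 36$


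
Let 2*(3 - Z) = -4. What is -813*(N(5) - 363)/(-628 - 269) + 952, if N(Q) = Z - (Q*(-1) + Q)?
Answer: 187630/299 ≈ 627.53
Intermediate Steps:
Z = 5 (Z = 3 - ½*(-4) = 3 + 2 = 5)
N(Q) = 5 (N(Q) = 5 - (Q*(-1) + Q) = 5 - (-Q + Q) = 5 - 1*0 = 5 + 0 = 5)
-813*(N(5) - 363)/(-628 - 269) + 952 = -813*(5 - 363)/(-628 - 269) + 952 = -(-291054)/(-897) + 952 = -(-291054)*(-1)/897 + 952 = -813*358/897 + 952 = -97018/299 + 952 = 187630/299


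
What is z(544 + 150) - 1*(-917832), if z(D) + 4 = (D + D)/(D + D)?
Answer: 917829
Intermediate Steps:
z(D) = -3 (z(D) = -4 + (D + D)/(D + D) = -4 + (2*D)/((2*D)) = -4 + (2*D)*(1/(2*D)) = -4 + 1 = -3)
z(544 + 150) - 1*(-917832) = -3 - 1*(-917832) = -3 + 917832 = 917829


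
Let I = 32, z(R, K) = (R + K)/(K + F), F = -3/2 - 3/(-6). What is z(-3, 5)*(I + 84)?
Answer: 58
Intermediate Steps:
F = -1 (F = -3*½ - 3*(-⅙) = -3/2 + ½ = -1)
z(R, K) = (K + R)/(-1 + K) (z(R, K) = (R + K)/(K - 1) = (K + R)/(-1 + K))
z(-3, 5)*(I + 84) = ((5 - 3)/(-1 + 5))*(32 + 84) = (2/4)*116 = ((¼)*2)*116 = (½)*116 = 58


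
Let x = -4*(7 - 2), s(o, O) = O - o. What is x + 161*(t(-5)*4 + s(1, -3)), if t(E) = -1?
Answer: -1308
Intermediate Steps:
x = -20 (x = -4*5 = -20)
x + 161*(t(-5)*4 + s(1, -3)) = -20 + 161*(-1*4 + (-3 - 1*1)) = -20 + 161*(-4 + (-3 - 1)) = -20 + 161*(-4 - 4) = -20 + 161*(-8) = -20 - 1288 = -1308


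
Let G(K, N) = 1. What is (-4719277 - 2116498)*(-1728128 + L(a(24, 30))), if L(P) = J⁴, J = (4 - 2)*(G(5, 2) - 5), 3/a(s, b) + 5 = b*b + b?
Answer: 11785094844800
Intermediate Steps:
a(s, b) = 3/(-5 + b + b²) (a(s, b) = 3/(-5 + (b*b + b)) = 3/(-5 + (b² + b)) = 3/(-5 + (b + b²)) = 3/(-5 + b + b²))
J = -8 (J = (4 - 2)*(1 - 5) = 2*(-4) = -8)
L(P) = 4096 (L(P) = (-8)⁴ = 4096)
(-4719277 - 2116498)*(-1728128 + L(a(24, 30))) = (-4719277 - 2116498)*(-1728128 + 4096) = -6835775*(-1724032) = 11785094844800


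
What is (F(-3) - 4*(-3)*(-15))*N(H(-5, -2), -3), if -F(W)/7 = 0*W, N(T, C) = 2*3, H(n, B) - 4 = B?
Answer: -1080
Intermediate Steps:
H(n, B) = 4 + B
N(T, C) = 6
F(W) = 0 (F(W) = -0*W = -7*0 = 0)
(F(-3) - 4*(-3)*(-15))*N(H(-5, -2), -3) = (0 - 4*(-3)*(-15))*6 = (0 + 12*(-15))*6 = (0 - 180)*6 = -180*6 = -1080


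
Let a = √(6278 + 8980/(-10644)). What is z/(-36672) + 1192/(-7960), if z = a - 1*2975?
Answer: -2504003/36488640 - √44448048093/97584192 ≈ -0.070785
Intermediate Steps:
a = √44448048093/2661 (a = √(6278 + 8980*(-1/10644)) = √(6278 - 2245/2661) = √(16703513/2661) = √44448048093/2661 ≈ 79.229)
z = -2975 + √44448048093/2661 (z = √44448048093/2661 - 1*2975 = √44448048093/2661 - 2975 = -2975 + √44448048093/2661 ≈ -2895.8)
z/(-36672) + 1192/(-7960) = (-2975 + √44448048093/2661)/(-36672) + 1192/(-7960) = (-2975 + √44448048093/2661)*(-1/36672) + 1192*(-1/7960) = (2975/36672 - √44448048093/97584192) - 149/995 = -2504003/36488640 - √44448048093/97584192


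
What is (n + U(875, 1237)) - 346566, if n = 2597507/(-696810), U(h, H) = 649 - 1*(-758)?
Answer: -240512840297/696810 ≈ -3.4516e+5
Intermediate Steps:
U(h, H) = 1407 (U(h, H) = 649 + 758 = 1407)
n = -2597507/696810 (n = 2597507*(-1/696810) = -2597507/696810 ≈ -3.7277)
(n + U(875, 1237)) - 346566 = (-2597507/696810 + 1407) - 346566 = 977814163/696810 - 346566 = -240512840297/696810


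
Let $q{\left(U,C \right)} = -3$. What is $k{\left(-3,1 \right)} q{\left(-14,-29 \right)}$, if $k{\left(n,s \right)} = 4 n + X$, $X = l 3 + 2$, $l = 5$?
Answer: $-15$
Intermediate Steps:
$X = 17$ ($X = 5 \cdot 3 + 2 = 15 + 2 = 17$)
$k{\left(n,s \right)} = 17 + 4 n$ ($k{\left(n,s \right)} = 4 n + 17 = 17 + 4 n$)
$k{\left(-3,1 \right)} q{\left(-14,-29 \right)} = \left(17 + 4 \left(-3\right)\right) \left(-3\right) = \left(17 - 12\right) \left(-3\right) = 5 \left(-3\right) = -15$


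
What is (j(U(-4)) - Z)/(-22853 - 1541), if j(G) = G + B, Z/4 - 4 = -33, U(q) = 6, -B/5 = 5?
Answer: -97/24394 ≈ -0.0039764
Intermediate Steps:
B = -25 (B = -5*5 = -25)
Z = -116 (Z = 16 + 4*(-33) = 16 - 132 = -116)
j(G) = -25 + G (j(G) = G - 25 = -25 + G)
(j(U(-4)) - Z)/(-22853 - 1541) = ((-25 + 6) - 1*(-116))/(-22853 - 1541) = (-19 + 116)/(-24394) = -1/24394*97 = -97/24394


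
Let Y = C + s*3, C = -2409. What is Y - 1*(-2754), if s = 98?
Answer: 639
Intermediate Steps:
Y = -2115 (Y = -2409 + 98*3 = -2409 + 294 = -2115)
Y - 1*(-2754) = -2115 - 1*(-2754) = -2115 + 2754 = 639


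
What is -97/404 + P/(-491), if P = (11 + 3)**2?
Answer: -126811/198364 ≈ -0.63928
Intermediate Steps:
P = 196 (P = 14**2 = 196)
-97/404 + P/(-491) = -97/404 + 196/(-491) = -97*1/404 + 196*(-1/491) = -97/404 - 196/491 = -126811/198364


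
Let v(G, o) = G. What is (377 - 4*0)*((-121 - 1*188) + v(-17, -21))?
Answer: -122902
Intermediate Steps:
(377 - 4*0)*((-121 - 1*188) + v(-17, -21)) = (377 - 4*0)*((-121 - 1*188) - 17) = (377 + 0)*((-121 - 188) - 17) = 377*(-309 - 17) = 377*(-326) = -122902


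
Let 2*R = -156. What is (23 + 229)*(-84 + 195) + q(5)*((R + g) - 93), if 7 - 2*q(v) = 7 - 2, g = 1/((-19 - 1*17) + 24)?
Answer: 333611/12 ≈ 27801.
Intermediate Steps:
g = -1/12 (g = 1/((-19 - 17) + 24) = 1/(-36 + 24) = 1/(-12) = -1/12 ≈ -0.083333)
R = -78 (R = (½)*(-156) = -78)
q(v) = 1 (q(v) = 7/2 - (7 - 2)/2 = 7/2 - ½*5 = 7/2 - 5/2 = 1)
(23 + 229)*(-84 + 195) + q(5)*((R + g) - 93) = (23 + 229)*(-84 + 195) + 1*((-78 - 1/12) - 93) = 252*111 + 1*(-937/12 - 93) = 27972 + 1*(-2053/12) = 27972 - 2053/12 = 333611/12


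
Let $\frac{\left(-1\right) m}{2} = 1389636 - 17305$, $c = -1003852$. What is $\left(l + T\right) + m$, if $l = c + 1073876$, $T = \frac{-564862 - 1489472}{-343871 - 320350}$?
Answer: $- \frac{592182890888}{221407} \approx -2.6746 \cdot 10^{6}$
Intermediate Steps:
$m = -2744662$ ($m = - 2 \left(1389636 - 17305\right) = \left(-2\right) 1372331 = -2744662$)
$T = \frac{684778}{221407}$ ($T = - \frac{2054334}{-664221} = \left(-2054334\right) \left(- \frac{1}{664221}\right) = \frac{684778}{221407} \approx 3.0928$)
$l = 70024$ ($l = -1003852 + 1073876 = 70024$)
$\left(l + T\right) + m = \left(70024 + \frac{684778}{221407}\right) - 2744662 = \frac{15504488546}{221407} - 2744662 = - \frac{592182890888}{221407}$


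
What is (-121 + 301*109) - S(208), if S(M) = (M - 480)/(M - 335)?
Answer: 4151104/127 ≈ 32686.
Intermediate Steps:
S(M) = (-480 + M)/(-335 + M)
(-121 + 301*109) - S(208) = (-121 + 301*109) - (-480 + 208)/(-335 + 208) = (-121 + 32809) - (-272)/(-127) = 32688 - (-1)*(-272)/127 = 32688 - 1*272/127 = 32688 - 272/127 = 4151104/127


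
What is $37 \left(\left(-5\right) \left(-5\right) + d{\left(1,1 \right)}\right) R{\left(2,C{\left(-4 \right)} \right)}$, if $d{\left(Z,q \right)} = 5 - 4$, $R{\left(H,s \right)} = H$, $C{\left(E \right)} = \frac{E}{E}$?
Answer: $1924$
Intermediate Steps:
$C{\left(E \right)} = 1$
$d{\left(Z,q \right)} = 1$
$37 \left(\left(-5\right) \left(-5\right) + d{\left(1,1 \right)}\right) R{\left(2,C{\left(-4 \right)} \right)} = 37 \left(\left(-5\right) \left(-5\right) + 1\right) 2 = 37 \left(25 + 1\right) 2 = 37 \cdot 26 \cdot 2 = 962 \cdot 2 = 1924$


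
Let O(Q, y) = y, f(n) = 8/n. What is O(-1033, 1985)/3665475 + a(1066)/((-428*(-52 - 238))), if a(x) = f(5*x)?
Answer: 6566125649/12124650874050 ≈ 0.00054155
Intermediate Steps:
a(x) = 8/(5*x) (a(x) = 8/((5*x)) = 8*(1/(5*x)) = 8/(5*x))
O(-1033, 1985)/3665475 + a(1066)/((-428*(-52 - 238))) = 1985/3665475 + ((8/5)/1066)/((-428*(-52 - 238))) = 1985*(1/3665475) + ((8/5)*(1/1066))/((-428*(-290))) = 397/733095 + (4/2665)/124120 = 397/733095 + (4/2665)*(1/124120) = 397/733095 + 1/82694950 = 6566125649/12124650874050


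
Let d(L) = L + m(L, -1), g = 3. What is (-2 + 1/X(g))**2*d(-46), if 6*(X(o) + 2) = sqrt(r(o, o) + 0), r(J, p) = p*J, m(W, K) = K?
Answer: -3008/9 ≈ -334.22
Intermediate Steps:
r(J, p) = J*p
X(o) = -2 + sqrt(o**2)/6 (X(o) = -2 + sqrt(o*o + 0)/6 = -2 + sqrt(o**2 + 0)/6 = -2 + sqrt(o**2)/6)
d(L) = -1 + L (d(L) = L - 1 = -1 + L)
(-2 + 1/X(g))**2*d(-46) = (-2 + 1/(-2 + sqrt(3**2)/6))**2*(-1 - 46) = (-2 + 1/(-2 + sqrt(9)/6))**2*(-47) = (-2 + 1/(-2 + (1/6)*3))**2*(-47) = (-2 + 1/(-2 + 1/2))**2*(-47) = (-2 + 1/(-3/2))**2*(-47) = (-2 + 1*(-2/3))**2*(-47) = (-2 - 2/3)**2*(-47) = (-8/3)**2*(-47) = (64/9)*(-47) = -3008/9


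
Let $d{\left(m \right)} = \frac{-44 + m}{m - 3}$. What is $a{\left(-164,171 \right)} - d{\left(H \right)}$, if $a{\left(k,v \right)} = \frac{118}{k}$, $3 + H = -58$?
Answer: $- \frac{6193}{2624} \approx -2.3601$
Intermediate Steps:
$H = -61$ ($H = -3 - 58 = -61$)
$d{\left(m \right)} = \frac{-44 + m}{-3 + m}$
$a{\left(-164,171 \right)} - d{\left(H \right)} = \frac{118}{-164} - \frac{-44 - 61}{-3 - 61} = 118 \left(- \frac{1}{164}\right) - \frac{1}{-64} \left(-105\right) = - \frac{59}{82} - \left(- \frac{1}{64}\right) \left(-105\right) = - \frac{59}{82} - \frac{105}{64} = - \frac{6193}{2624}$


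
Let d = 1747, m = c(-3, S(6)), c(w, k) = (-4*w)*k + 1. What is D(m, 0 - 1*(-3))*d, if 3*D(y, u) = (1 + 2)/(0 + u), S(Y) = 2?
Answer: 1747/3 ≈ 582.33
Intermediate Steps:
c(w, k) = 1 - 4*k*w (c(w, k) = -4*k*w + 1 = 1 - 4*k*w)
m = 25 (m = 1 - 4*2*(-3) = 1 + 24 = 25)
D(y, u) = 1/u (D(y, u) = ((1 + 2)/(0 + u))/3 = (3/u)/3 = 1/u)
D(m, 0 - 1*(-3))*d = 1747/(0 - 1*(-3)) = 1747/(0 + 3) = 1747/3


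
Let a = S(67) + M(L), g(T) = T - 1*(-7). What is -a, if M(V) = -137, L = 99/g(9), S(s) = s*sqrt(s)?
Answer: 137 - 67*sqrt(67) ≈ -411.42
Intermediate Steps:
g(T) = 7 + T (g(T) = T + 7 = 7 + T)
S(s) = s**(3/2)
L = 99/16 (L = 99/(7 + 9) = 99/16 ≈ 6.1875)
a = -137 + 67*sqrt(67) (a = 67**(3/2) - 137 = 67*sqrt(67) - 137 = -137 + 67*sqrt(67) ≈ 411.42)
-a = -(-137 + 67*sqrt(67)) = 137 - 67*sqrt(67)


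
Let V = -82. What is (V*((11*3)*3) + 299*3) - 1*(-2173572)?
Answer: 2166351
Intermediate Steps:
(V*((11*3)*3) + 299*3) - 1*(-2173572) = (-82*11*3*3 + 299*3) - 1*(-2173572) = (-2706*3 + 897) + 2173572 = (-82*99 + 897) + 2173572 = (-8118 + 897) + 2173572 = -7221 + 2173572 = 2166351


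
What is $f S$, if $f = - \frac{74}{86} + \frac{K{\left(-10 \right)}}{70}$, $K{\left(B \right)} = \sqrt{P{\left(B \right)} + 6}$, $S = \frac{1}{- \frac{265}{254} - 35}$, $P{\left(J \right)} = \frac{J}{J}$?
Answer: $\frac{9398}{393665} - \frac{127 \sqrt{7}}{320425} \approx 0.022824$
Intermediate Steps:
$P{\left(J \right)} = 1$
$S = - \frac{254}{9155}$ ($S = \frac{1}{\left(-265\right) \frac{1}{254} - 35} = \frac{1}{- \frac{265}{254} - 35} = \frac{1}{- \frac{9155}{254}} = - \frac{254}{9155} \approx -0.027744$)
$K{\left(B \right)} = \sqrt{7}$ ($K{\left(B \right)} = \sqrt{1 + 6} = \sqrt{7}$)
$f = - \frac{37}{43} + \frac{\sqrt{7}}{70}$ ($f = - \frac{74}{86} + \frac{\sqrt{7}}{70} = \left(-74\right) \frac{1}{86} + \sqrt{7} \cdot \frac{1}{70} = - \frac{37}{43} + \frac{\sqrt{7}}{70} \approx -0.82267$)
$f S = \left(- \frac{37}{43} + \frac{\sqrt{7}}{70}\right) \left(- \frac{254}{9155}\right) = \frac{9398}{393665} - \frac{127 \sqrt{7}}{320425}$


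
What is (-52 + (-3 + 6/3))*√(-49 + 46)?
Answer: -53*I*√3 ≈ -91.799*I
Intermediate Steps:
(-52 + (-3 + 6/3))*√(-49 + 46) = (-52 + (-3 + (⅓)*6))*√(-3) = (-52 + (-3 + 2))*(I*√3) = (-52 - 1)*(I*√3) = -53*I*√3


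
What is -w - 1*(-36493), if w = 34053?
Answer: 2440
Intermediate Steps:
-w - 1*(-36493) = -1*34053 - 1*(-36493) = -34053 + 36493 = 2440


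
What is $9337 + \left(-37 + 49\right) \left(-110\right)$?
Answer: $8017$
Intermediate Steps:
$9337 + \left(-37 + 49\right) \left(-110\right) = 9337 + 12 \left(-110\right) = 9337 - 1320 = 8017$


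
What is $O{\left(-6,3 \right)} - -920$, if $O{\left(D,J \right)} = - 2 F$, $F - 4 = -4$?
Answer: $920$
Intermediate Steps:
$F = 0$ ($F = 4 - 4 = 0$)
$O{\left(D,J \right)} = 0$ ($O{\left(D,J \right)} = \left(-2\right) 0 = 0$)
$O{\left(-6,3 \right)} - -920 = 0 - -920 = 0 + 920 = 920$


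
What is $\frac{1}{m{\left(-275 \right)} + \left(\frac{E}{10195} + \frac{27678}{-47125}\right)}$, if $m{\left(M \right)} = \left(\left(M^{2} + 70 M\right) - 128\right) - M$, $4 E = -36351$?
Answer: $\frac{384351500}{21723747133057} \approx 1.7693 \cdot 10^{-5}$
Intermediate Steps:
$E = - \frac{36351}{4}$ ($E = \frac{1}{4} \left(-36351\right) = - \frac{36351}{4} \approx -9087.8$)
$m{\left(M \right)} = -128 + M^{2} + 69 M$ ($m{\left(M \right)} = \left(-128 + M^{2} + 70 M\right) - M = -128 + M^{2} + 69 M$)
$\frac{1}{m{\left(-275 \right)} + \left(\frac{E}{10195} + \frac{27678}{-47125}\right)} = \frac{1}{\left(-128 + \left(-275\right)^{2} + 69 \left(-275\right)\right) + \left(- \frac{36351}{4 \cdot 10195} + \frac{27678}{-47125}\right)} = \frac{1}{\left(-128 + 75625 - 18975\right) + \left(\left(- \frac{36351}{4}\right) \frac{1}{10195} + 27678 \left(- \frac{1}{47125}\right)\right)} = \frac{1}{56522 - \frac{568349943}{384351500}} = \frac{1}{\frac{21723747133057}{384351500}} = \frac{384351500}{21723747133057}$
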